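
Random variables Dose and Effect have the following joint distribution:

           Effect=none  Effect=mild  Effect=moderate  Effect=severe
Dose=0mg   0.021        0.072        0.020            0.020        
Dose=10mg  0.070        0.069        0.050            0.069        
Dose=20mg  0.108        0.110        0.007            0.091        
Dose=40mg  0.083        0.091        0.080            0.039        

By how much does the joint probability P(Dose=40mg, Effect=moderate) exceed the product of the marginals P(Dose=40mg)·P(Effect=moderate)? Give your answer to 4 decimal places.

0.0340

P(Dose=40mg) = 0.083 + 0.091 + 0.080 + 0.039 = 0.293.
P(Effect=moderate) = 0.020 + 0.050 + 0.007 + 0.080 = 0.157.
P(Dose=40mg, Effect=moderate) − P(Dose=40mg)P(Effect=moderate) = 0.080 − 0.293×0.157 = 0.0340.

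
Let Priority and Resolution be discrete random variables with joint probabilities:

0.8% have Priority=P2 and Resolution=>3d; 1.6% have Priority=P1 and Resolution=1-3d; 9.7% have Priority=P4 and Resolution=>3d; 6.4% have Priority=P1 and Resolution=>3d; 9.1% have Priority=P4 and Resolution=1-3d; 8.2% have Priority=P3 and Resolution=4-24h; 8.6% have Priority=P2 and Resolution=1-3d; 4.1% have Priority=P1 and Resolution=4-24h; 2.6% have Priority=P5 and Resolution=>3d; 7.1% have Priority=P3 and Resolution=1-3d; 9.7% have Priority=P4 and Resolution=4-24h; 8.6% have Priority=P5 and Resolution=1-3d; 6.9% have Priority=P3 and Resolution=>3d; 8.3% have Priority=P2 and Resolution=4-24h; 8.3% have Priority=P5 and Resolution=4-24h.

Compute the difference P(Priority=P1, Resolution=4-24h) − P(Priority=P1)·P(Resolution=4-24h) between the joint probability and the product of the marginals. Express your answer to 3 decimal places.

P(Priority=P1) = 0.041 + 0.016 + 0.064 = 0.121.
P(Resolution=4-24h) = 0.041 + 0.083 + 0.082 + 0.097 + 0.083 = 0.386.
P(Priority=P1, Resolution=4-24h) − P(Priority=P1)P(Resolution=4-24h) = 0.041 − 0.121×0.386 = -0.006.

-0.006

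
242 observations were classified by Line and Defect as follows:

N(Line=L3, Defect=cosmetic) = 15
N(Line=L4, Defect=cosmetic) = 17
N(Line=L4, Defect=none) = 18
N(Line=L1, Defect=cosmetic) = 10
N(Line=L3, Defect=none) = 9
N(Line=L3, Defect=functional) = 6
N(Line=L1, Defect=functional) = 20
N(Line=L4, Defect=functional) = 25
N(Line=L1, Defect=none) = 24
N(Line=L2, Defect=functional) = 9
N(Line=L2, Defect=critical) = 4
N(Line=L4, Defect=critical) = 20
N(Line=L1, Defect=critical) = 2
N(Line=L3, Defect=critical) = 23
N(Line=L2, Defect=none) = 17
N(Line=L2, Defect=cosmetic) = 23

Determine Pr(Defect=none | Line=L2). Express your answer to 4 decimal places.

Total with Line=L2: 17 + 23 + 9 + 4 = 53.
P(Defect=none | Line=L2) = 17/53 = 0.3208.

0.3208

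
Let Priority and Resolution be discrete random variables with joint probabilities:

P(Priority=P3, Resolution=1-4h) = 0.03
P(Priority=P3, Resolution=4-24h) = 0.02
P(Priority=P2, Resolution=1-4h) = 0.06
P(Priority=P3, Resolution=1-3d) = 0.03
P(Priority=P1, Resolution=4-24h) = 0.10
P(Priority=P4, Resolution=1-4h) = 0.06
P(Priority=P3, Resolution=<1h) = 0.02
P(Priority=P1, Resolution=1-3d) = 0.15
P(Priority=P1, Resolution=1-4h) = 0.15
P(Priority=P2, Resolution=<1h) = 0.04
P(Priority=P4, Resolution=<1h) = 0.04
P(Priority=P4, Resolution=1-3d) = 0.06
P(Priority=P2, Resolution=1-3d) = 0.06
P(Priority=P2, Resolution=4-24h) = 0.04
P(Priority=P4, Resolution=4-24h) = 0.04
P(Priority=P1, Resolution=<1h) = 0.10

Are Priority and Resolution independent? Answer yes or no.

Every cell satisfies P(Priority,Resolution) = P(Priority)·P(Resolution). For instance P(Priority=P3) = 0.10, P(Resolution=1-4h) = 0.30, and 0.10×0.30 = 0.03 matches the joint entry. So Priority and Resolution are independent.

yes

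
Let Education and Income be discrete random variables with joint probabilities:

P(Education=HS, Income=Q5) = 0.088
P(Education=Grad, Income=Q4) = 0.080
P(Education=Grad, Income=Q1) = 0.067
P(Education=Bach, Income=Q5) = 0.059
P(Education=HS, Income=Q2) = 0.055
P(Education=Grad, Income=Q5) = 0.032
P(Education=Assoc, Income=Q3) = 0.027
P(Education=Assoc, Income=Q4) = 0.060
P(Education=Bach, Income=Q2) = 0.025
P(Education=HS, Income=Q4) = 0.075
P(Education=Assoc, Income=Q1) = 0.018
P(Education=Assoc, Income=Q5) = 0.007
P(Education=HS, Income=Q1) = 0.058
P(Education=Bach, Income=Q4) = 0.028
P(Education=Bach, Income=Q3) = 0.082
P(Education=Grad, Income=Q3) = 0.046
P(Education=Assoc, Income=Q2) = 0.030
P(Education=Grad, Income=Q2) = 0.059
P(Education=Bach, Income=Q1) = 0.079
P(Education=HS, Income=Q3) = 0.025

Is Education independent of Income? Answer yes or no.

no

P(Education=Bach) = 0.273 and P(Income=Q4) = 0.243, so their product is 0.06634, but P(Education=Bach, Income=Q4) = 0.028. Since these differ, Education and Income are not independent.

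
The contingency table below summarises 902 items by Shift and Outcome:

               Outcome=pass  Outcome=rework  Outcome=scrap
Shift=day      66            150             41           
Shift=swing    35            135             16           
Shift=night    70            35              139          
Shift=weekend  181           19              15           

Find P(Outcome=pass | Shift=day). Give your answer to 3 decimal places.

Total with Shift=day: 66 + 150 + 41 = 257.
P(Outcome=pass | Shift=day) = 66/257 = 0.257.

0.257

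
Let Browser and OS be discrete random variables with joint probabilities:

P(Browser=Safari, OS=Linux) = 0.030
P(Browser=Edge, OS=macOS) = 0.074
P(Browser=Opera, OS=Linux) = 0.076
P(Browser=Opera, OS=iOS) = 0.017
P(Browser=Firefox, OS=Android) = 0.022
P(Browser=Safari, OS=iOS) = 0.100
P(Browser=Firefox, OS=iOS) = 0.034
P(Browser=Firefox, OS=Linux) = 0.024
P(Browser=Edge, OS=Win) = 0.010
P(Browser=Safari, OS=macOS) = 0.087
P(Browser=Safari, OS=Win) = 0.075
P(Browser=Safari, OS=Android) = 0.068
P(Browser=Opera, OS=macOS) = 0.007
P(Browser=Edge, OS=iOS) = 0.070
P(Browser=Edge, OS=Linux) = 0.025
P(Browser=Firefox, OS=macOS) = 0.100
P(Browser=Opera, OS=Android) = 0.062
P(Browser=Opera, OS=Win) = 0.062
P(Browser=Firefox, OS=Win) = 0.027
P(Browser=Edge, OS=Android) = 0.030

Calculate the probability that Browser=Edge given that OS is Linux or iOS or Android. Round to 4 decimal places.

0.2240

P(OS=Linux) = 0.024 + 0.030 + 0.025 + 0.076 = 0.155.
P(OS=iOS) = 0.034 + 0.100 + 0.070 + 0.017 = 0.221.
P(OS=Android) = 0.022 + 0.068 + 0.030 + 0.062 = 0.182.
P(OS ∈ {Linux, iOS, Android}) = 0.155 + 0.221 + 0.182 = 0.558; P(Browser=Edge, OS ∈ {Linux, iOS, Android}) = 0.025 + 0.070 + 0.030 = 0.125.
P(Browser=Edge | OS ∈ {Linux, iOS, Android}) = 0.125/0.558 = 0.2240.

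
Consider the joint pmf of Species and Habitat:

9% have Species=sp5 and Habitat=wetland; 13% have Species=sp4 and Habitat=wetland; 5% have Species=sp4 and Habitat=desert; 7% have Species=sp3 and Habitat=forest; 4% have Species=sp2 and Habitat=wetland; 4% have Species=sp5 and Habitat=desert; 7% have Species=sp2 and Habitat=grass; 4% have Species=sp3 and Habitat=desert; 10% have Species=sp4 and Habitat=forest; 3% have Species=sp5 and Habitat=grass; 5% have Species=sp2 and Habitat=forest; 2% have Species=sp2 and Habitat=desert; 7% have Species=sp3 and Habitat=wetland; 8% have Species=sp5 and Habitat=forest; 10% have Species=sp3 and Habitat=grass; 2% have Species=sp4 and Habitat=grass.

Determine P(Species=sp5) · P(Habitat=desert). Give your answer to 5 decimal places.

P(Species=sp5) = 0.08 + 0.03 + 0.09 + 0.04 = 0.24.
P(Habitat=desert) = 0.02 + 0.04 + 0.05 + 0.04 = 0.15.
Product: 0.24 × 0.15 = 0.03600.

0.03600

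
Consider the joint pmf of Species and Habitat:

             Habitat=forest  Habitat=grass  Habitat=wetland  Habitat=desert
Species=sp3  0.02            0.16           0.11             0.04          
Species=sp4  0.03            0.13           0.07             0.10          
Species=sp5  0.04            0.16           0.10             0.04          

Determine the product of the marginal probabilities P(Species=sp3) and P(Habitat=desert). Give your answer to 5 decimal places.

P(Species=sp3) = 0.02 + 0.16 + 0.11 + 0.04 = 0.33.
P(Habitat=desert) = 0.04 + 0.10 + 0.04 = 0.18.
Product: 0.33 × 0.18 = 0.05940.

0.05940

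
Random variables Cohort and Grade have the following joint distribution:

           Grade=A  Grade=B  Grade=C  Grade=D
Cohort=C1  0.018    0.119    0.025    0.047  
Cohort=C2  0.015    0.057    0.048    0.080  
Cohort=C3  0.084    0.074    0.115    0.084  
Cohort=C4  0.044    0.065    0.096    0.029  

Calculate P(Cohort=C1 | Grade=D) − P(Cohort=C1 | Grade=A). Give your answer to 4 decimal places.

P(Grade=D) = 0.047 + 0.080 + 0.084 + 0.029 = 0.240; P(Cohort=C1 | Grade=D) = 0.047/0.240 = 0.19583.
P(Grade=A) = 0.018 + 0.015 + 0.084 + 0.044 = 0.161; P(Cohort=C1 | Grade=A) = 0.018/0.161 = 0.11180.
Difference = 0.0840.

0.0840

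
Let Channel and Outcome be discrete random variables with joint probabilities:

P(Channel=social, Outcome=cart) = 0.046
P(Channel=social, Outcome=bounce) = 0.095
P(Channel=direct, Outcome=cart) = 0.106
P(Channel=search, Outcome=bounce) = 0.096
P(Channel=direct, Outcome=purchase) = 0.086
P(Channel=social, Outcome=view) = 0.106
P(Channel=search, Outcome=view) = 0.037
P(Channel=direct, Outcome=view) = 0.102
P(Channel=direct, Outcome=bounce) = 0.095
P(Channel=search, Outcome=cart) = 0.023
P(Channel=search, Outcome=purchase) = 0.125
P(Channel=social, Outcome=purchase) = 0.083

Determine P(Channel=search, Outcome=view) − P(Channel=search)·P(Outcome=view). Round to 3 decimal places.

P(Channel=search) = 0.096 + 0.037 + 0.023 + 0.125 = 0.281.
P(Outcome=view) = 0.037 + 0.106 + 0.102 = 0.245.
P(Channel=search, Outcome=view) − P(Channel=search)P(Outcome=view) = 0.037 − 0.281×0.245 = -0.032.

-0.032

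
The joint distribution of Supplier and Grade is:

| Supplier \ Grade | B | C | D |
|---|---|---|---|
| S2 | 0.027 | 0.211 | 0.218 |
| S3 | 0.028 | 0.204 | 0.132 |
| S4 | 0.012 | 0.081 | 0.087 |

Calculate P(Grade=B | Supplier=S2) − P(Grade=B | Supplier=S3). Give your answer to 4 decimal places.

-0.0177

P(Supplier=S2) = 0.027 + 0.211 + 0.218 = 0.456; P(Grade=B | Supplier=S2) = 0.027/0.456 = 0.05921.
P(Supplier=S3) = 0.028 + 0.204 + 0.132 = 0.364; P(Grade=B | Supplier=S3) = 0.028/0.364 = 0.07692.
Difference = -0.0177.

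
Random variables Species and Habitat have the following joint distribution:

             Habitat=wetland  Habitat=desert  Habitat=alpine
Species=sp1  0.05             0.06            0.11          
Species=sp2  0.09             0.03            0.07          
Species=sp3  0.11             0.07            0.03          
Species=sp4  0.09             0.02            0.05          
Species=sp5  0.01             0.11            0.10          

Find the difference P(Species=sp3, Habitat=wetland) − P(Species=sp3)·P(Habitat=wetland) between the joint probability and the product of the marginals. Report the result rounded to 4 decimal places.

P(Species=sp3) = 0.11 + 0.07 + 0.03 = 0.21.
P(Habitat=wetland) = 0.05 + 0.09 + 0.11 + 0.09 + 0.01 = 0.35.
P(Species=sp3, Habitat=wetland) − P(Species=sp3)P(Habitat=wetland) = 0.11 − 0.21×0.35 = 0.0365.

0.0365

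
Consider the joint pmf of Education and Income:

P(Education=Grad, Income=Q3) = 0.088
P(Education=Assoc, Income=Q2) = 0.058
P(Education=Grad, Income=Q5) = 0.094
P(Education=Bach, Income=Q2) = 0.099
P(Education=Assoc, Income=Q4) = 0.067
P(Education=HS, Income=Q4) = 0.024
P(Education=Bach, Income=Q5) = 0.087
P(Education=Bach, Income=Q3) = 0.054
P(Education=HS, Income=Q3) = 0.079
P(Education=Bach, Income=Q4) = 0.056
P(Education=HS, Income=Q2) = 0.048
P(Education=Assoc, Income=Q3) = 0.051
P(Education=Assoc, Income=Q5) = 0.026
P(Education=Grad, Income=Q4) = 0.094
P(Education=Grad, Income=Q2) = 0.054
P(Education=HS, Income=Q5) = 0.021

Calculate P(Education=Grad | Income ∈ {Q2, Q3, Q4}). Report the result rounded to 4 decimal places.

0.3057

P(Income=Q2) = 0.048 + 0.058 + 0.099 + 0.054 = 0.259.
P(Income=Q3) = 0.079 + 0.051 + 0.054 + 0.088 = 0.272.
P(Income=Q4) = 0.024 + 0.067 + 0.056 + 0.094 = 0.241.
P(Income ∈ {Q2, Q3, Q4}) = 0.259 + 0.272 + 0.241 = 0.772; P(Education=Grad, Income ∈ {Q2, Q3, Q4}) = 0.054 + 0.088 + 0.094 = 0.236.
P(Education=Grad | Income ∈ {Q2, Q3, Q4}) = 0.236/0.772 = 0.3057.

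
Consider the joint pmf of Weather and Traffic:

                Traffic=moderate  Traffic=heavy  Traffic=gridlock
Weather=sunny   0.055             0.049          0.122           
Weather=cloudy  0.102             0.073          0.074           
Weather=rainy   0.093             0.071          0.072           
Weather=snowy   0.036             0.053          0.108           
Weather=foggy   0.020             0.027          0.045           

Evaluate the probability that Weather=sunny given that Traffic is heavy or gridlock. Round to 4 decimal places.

0.2464

P(Traffic=heavy) = 0.049 + 0.073 + 0.071 + 0.053 + 0.027 = 0.273.
P(Traffic=gridlock) = 0.122 + 0.074 + 0.072 + 0.108 + 0.045 = 0.421.
P(Traffic ∈ {heavy, gridlock}) = 0.273 + 0.421 = 0.694; P(Weather=sunny, Traffic ∈ {heavy, gridlock}) = 0.049 + 0.122 = 0.171.
P(Weather=sunny | Traffic ∈ {heavy, gridlock}) = 0.171/0.694 = 0.2464.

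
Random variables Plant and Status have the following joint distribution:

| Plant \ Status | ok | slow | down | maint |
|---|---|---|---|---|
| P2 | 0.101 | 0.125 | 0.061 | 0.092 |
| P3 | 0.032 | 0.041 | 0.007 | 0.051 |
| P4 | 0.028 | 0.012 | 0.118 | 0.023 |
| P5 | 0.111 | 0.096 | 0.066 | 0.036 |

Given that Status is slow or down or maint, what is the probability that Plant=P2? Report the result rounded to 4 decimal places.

P(Status=slow) = 0.125 + 0.041 + 0.012 + 0.096 = 0.274.
P(Status=down) = 0.061 + 0.007 + 0.118 + 0.066 = 0.252.
P(Status=maint) = 0.092 + 0.051 + 0.023 + 0.036 = 0.202.
P(Status ∈ {slow, down, maint}) = 0.274 + 0.252 + 0.202 = 0.728; P(Plant=P2, Status ∈ {slow, down, maint}) = 0.125 + 0.061 + 0.092 = 0.278.
P(Plant=P2 | Status ∈ {slow, down, maint}) = 0.278/0.728 = 0.3819.

0.3819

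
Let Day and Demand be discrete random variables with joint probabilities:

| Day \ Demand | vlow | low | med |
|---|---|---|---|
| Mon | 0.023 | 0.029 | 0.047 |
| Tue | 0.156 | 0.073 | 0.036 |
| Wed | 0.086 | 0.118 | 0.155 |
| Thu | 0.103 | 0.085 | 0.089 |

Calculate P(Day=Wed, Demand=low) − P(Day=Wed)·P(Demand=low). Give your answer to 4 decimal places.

P(Day=Wed) = 0.086 + 0.118 + 0.155 = 0.359.
P(Demand=low) = 0.029 + 0.073 + 0.118 + 0.085 = 0.305.
P(Day=Wed, Demand=low) − P(Day=Wed)P(Demand=low) = 0.118 − 0.359×0.305 = 0.0085.

0.0085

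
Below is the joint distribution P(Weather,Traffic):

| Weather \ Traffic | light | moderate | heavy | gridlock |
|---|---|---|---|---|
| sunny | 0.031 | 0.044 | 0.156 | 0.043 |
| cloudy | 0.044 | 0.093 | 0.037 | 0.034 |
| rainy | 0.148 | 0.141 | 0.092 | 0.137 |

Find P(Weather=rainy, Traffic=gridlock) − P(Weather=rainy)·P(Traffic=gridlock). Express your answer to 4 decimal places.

P(Weather=rainy) = 0.148 + 0.141 + 0.092 + 0.137 = 0.518.
P(Traffic=gridlock) = 0.043 + 0.034 + 0.137 = 0.214.
P(Weather=rainy, Traffic=gridlock) − P(Weather=rainy)P(Traffic=gridlock) = 0.137 − 0.518×0.214 = 0.0261.

0.0261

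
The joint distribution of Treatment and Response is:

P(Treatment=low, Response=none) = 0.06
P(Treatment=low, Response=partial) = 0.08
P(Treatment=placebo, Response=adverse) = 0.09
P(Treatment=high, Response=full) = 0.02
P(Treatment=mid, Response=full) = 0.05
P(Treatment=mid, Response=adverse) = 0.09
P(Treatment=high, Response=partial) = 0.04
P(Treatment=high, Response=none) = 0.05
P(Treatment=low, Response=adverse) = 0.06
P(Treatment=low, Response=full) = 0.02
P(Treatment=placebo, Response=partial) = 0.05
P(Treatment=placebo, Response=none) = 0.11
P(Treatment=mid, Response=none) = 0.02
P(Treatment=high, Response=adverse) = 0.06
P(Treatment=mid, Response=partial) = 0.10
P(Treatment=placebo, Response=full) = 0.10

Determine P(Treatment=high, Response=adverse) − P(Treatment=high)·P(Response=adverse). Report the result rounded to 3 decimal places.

0.009

P(Treatment=high) = 0.05 + 0.04 + 0.02 + 0.06 = 0.17.
P(Response=adverse) = 0.09 + 0.06 + 0.09 + 0.06 = 0.30.
P(Treatment=high, Response=adverse) − P(Treatment=high)P(Response=adverse) = 0.06 − 0.17×0.30 = 0.009.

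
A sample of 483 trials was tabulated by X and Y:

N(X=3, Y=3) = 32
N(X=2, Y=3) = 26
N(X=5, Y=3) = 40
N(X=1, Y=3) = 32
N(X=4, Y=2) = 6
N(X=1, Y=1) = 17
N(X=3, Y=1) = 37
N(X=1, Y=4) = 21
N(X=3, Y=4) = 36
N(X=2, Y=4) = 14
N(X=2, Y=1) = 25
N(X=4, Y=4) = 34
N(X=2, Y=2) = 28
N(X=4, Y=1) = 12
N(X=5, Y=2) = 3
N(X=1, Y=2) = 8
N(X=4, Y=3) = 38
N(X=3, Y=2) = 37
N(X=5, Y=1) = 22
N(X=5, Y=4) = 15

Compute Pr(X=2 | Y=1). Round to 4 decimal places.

0.2212

Total with Y=1: 17 + 25 + 37 + 12 + 22 = 113.
P(X=2 | Y=1) = 25/113 = 0.2212.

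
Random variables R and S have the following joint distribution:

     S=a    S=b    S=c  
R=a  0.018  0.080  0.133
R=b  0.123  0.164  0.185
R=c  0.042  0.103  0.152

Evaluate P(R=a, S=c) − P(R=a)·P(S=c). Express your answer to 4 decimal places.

P(R=a) = 0.018 + 0.080 + 0.133 = 0.231.
P(S=c) = 0.133 + 0.185 + 0.152 = 0.470.
P(R=a, S=c) − P(R=a)P(S=c) = 0.133 − 0.231×0.470 = 0.0244.

0.0244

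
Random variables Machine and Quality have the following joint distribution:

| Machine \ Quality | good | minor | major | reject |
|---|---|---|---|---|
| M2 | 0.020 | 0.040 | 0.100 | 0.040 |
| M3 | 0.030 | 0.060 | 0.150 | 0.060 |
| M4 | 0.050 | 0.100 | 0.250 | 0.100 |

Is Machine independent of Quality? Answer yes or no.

yes

Every cell satisfies P(Machine,Quality) = P(Machine)·P(Quality). For instance P(Machine=M3) = 0.300, P(Quality=reject) = 0.200, and 0.300×0.200 = 0.060 matches the joint entry. So Machine and Quality are independent.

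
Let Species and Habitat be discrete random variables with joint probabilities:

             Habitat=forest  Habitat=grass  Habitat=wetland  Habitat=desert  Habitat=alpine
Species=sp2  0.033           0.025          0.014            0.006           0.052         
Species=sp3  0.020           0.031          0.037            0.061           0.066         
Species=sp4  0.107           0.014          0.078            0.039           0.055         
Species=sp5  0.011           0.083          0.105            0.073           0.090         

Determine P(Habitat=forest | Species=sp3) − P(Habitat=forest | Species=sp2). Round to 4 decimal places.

-0.1608

P(Species=sp3) = 0.020 + 0.031 + 0.037 + 0.061 + 0.066 = 0.215; P(Habitat=forest | Species=sp3) = 0.020/0.215 = 0.09302.
P(Species=sp2) = 0.033 + 0.025 + 0.014 + 0.006 + 0.052 = 0.130; P(Habitat=forest | Species=sp2) = 0.033/0.130 = 0.25385.
Difference = -0.1608.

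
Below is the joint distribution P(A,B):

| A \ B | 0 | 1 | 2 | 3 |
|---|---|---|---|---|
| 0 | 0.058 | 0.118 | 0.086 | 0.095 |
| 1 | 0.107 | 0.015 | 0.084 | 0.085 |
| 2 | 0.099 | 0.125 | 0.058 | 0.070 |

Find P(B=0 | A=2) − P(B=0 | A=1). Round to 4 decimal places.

-0.0864

P(A=2) = 0.099 + 0.125 + 0.058 + 0.070 = 0.352; P(B=0 | A=2) = 0.099/0.352 = 0.28125.
P(A=1) = 0.107 + 0.015 + 0.084 + 0.085 = 0.291; P(B=0 | A=1) = 0.107/0.291 = 0.36770.
Difference = -0.0864.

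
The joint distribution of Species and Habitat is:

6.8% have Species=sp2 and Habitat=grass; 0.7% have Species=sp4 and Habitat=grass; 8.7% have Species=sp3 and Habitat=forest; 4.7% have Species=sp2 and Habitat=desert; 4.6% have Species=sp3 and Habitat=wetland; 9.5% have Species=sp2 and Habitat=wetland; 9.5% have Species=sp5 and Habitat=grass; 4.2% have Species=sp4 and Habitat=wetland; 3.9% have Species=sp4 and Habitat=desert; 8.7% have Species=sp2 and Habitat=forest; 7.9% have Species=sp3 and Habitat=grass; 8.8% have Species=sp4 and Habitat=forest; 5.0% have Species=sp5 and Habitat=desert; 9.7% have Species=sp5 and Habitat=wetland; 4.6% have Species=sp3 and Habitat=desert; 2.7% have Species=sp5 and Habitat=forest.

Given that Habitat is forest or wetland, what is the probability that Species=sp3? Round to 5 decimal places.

P(Habitat=forest) = 0.087 + 0.087 + 0.088 + 0.027 = 0.289.
P(Habitat=wetland) = 0.095 + 0.046 + 0.042 + 0.097 = 0.280.
P(Habitat ∈ {forest, wetland}) = 0.289 + 0.280 = 0.569; P(Species=sp3, Habitat ∈ {forest, wetland}) = 0.087 + 0.046 = 0.133.
P(Species=sp3 | Habitat ∈ {forest, wetland}) = 0.133/0.569 = 0.23374.

0.23374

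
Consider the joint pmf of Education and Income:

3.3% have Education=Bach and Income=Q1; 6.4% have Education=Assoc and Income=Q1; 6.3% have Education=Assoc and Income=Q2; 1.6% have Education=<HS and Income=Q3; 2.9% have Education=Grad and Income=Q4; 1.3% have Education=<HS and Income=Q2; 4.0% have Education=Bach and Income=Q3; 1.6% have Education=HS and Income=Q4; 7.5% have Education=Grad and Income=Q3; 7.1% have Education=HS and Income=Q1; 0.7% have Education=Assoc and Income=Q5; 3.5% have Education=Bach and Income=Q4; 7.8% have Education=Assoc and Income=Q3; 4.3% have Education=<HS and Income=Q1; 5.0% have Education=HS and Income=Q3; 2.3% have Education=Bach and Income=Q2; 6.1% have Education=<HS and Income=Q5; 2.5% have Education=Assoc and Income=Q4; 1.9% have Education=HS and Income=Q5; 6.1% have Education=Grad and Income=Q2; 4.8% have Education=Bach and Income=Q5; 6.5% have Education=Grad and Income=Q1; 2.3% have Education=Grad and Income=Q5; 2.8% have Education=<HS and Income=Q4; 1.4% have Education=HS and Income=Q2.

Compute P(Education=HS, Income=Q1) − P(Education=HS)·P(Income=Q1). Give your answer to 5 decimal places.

P(Education=HS) = 0.071 + 0.014 + 0.050 + 0.016 + 0.019 = 0.170.
P(Income=Q1) = 0.043 + 0.071 + 0.064 + 0.033 + 0.065 = 0.276.
P(Education=HS, Income=Q1) − P(Education=HS)P(Income=Q1) = 0.071 − 0.170×0.276 = 0.02408.

0.02408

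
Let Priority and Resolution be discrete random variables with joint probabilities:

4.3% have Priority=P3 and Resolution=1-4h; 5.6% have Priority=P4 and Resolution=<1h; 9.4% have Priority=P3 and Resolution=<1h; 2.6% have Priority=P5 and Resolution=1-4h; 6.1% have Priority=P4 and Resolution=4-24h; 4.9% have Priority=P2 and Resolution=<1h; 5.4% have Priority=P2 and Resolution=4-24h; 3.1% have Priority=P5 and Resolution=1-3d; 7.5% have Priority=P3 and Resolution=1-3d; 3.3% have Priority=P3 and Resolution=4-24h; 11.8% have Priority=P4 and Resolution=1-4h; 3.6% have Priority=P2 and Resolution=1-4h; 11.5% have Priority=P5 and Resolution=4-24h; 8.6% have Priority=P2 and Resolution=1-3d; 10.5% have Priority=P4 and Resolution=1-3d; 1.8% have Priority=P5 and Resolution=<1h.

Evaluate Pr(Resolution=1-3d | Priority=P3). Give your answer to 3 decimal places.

P(Priority=P3) = 0.094 + 0.043 + 0.033 + 0.075 = 0.245.
P(Resolution=1-3d | Priority=P3) = 0.075/0.245 = 0.306.

0.306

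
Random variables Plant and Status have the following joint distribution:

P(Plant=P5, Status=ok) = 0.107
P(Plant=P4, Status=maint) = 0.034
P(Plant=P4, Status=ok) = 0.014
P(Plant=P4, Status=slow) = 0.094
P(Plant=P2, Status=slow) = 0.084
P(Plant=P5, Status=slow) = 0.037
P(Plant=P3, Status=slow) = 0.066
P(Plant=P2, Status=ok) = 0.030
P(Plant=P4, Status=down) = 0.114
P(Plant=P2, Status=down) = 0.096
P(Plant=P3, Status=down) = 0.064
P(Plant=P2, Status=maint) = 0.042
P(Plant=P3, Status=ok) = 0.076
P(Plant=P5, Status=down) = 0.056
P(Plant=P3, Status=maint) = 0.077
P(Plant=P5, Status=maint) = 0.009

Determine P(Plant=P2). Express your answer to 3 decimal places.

P(Plant=P2) = 0.030 + 0.084 + 0.096 + 0.042 = 0.252.

0.252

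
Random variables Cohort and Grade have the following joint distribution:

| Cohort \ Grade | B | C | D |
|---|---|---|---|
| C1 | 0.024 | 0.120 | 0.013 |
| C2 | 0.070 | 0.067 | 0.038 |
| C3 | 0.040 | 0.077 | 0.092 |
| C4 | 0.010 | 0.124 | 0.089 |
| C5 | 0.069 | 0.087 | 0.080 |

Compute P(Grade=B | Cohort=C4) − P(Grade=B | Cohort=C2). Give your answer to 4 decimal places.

P(Cohort=C4) = 0.010 + 0.124 + 0.089 = 0.223; P(Grade=B | Cohort=C4) = 0.010/0.223 = 0.04484.
P(Cohort=C2) = 0.070 + 0.067 + 0.038 = 0.175; P(Grade=B | Cohort=C2) = 0.070/0.175 = 0.40000.
Difference = -0.3552.

-0.3552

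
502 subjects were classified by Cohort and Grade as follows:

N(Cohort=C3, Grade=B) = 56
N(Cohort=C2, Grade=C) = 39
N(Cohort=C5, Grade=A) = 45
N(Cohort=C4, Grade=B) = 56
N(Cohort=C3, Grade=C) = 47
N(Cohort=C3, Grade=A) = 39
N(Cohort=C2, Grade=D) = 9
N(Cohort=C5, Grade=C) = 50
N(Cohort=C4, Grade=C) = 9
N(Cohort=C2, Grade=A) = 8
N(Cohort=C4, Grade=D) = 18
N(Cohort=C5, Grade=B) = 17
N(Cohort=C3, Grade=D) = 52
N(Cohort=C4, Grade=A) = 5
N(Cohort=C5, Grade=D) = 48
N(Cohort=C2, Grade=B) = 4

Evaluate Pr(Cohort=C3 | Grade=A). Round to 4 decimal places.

0.4021

Total with Grade=A: 8 + 39 + 5 + 45 = 97.
P(Cohort=C3 | Grade=A) = 39/97 = 0.4021.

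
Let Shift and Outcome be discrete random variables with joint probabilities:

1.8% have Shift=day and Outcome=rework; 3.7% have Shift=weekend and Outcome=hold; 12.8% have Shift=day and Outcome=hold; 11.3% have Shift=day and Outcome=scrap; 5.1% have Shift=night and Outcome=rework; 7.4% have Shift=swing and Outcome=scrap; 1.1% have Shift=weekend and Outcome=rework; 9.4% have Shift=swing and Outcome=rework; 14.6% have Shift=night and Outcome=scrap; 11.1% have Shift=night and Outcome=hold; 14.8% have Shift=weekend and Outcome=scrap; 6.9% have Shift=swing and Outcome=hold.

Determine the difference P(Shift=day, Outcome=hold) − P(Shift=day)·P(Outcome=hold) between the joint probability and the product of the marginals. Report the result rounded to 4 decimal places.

0.0386

P(Shift=day) = 0.018 + 0.113 + 0.128 = 0.259.
P(Outcome=hold) = 0.128 + 0.069 + 0.111 + 0.037 = 0.345.
P(Shift=day, Outcome=hold) − P(Shift=day)P(Outcome=hold) = 0.128 − 0.259×0.345 = 0.0386.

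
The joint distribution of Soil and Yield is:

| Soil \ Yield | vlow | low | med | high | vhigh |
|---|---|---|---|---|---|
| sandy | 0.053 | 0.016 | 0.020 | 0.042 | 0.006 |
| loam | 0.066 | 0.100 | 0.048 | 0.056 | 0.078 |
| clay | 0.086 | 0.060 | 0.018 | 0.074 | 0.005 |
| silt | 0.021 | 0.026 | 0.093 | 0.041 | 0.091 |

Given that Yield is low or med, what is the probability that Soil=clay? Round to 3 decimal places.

0.205

P(Yield=low) = 0.016 + 0.100 + 0.060 + 0.026 = 0.202.
P(Yield=med) = 0.020 + 0.048 + 0.018 + 0.093 = 0.179.
P(Yield ∈ {low, med}) = 0.202 + 0.179 = 0.381; P(Soil=clay, Yield ∈ {low, med}) = 0.060 + 0.018 = 0.078.
P(Soil=clay | Yield ∈ {low, med}) = 0.078/0.381 = 0.205.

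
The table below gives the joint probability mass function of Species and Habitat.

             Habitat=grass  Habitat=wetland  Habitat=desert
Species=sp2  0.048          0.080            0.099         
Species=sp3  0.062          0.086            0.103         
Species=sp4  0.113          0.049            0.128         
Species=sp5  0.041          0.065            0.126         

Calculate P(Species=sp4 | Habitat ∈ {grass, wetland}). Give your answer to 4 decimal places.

0.2978

P(Habitat=grass) = 0.048 + 0.062 + 0.113 + 0.041 = 0.264.
P(Habitat=wetland) = 0.080 + 0.086 + 0.049 + 0.065 = 0.280.
P(Habitat ∈ {grass, wetland}) = 0.264 + 0.280 = 0.544; P(Species=sp4, Habitat ∈ {grass, wetland}) = 0.113 + 0.049 = 0.162.
P(Species=sp4 | Habitat ∈ {grass, wetland}) = 0.162/0.544 = 0.2978.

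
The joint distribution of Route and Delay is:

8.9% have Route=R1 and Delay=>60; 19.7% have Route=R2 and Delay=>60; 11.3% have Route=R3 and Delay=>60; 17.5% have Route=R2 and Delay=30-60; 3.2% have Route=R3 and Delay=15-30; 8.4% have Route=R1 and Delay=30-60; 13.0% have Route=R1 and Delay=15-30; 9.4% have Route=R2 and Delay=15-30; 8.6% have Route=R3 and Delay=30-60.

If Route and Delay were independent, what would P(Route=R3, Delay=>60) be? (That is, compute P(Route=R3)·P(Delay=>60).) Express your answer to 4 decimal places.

P(Route=R3) = 0.032 + 0.086 + 0.113 = 0.231.
P(Delay=>60) = 0.089 + 0.197 + 0.113 = 0.399.
Product: 0.231 × 0.399 = 0.0922.

0.0922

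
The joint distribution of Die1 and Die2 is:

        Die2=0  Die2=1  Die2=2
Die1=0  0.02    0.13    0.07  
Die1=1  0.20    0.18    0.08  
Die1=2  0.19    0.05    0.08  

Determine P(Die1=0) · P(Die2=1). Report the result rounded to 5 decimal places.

P(Die1=0) = 0.02 + 0.13 + 0.07 = 0.22.
P(Die2=1) = 0.13 + 0.18 + 0.05 = 0.36.
Product: 0.22 × 0.36 = 0.07920.

0.07920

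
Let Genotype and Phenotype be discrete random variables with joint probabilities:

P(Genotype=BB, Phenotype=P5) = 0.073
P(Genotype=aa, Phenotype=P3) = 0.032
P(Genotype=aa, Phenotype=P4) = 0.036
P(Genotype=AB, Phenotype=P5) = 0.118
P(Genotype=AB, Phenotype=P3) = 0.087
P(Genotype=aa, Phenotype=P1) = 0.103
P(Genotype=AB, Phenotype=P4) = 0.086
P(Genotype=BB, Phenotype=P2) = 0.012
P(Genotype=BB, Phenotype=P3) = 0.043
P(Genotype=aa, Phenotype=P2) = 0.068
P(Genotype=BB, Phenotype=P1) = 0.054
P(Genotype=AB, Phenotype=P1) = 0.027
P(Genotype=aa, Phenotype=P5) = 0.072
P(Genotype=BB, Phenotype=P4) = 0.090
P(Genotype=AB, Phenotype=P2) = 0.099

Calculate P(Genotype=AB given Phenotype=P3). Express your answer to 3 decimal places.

0.537

P(Phenotype=P3) = 0.032 + 0.087 + 0.043 = 0.162.
P(Genotype=AB | Phenotype=P3) = 0.087/0.162 = 0.537.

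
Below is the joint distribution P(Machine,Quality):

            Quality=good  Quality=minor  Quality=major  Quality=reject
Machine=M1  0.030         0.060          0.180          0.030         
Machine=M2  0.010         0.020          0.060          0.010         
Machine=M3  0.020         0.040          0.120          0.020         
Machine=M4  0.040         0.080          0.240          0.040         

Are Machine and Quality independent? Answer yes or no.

Every cell satisfies P(Machine,Quality) = P(Machine)·P(Quality). For instance P(Machine=M3) = 0.200, P(Quality=minor) = 0.200, and 0.200×0.200 = 0.040 matches the joint entry. So Machine and Quality are independent.

yes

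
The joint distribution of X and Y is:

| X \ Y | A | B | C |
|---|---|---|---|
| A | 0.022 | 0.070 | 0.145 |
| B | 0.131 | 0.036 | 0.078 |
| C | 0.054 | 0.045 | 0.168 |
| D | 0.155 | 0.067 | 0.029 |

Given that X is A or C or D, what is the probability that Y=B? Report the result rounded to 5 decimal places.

P(X=A) = 0.022 + 0.070 + 0.145 = 0.237.
P(X=C) = 0.054 + 0.045 + 0.168 = 0.267.
P(X=D) = 0.155 + 0.067 + 0.029 = 0.251.
P(X ∈ {A, C, D}) = 0.237 + 0.267 + 0.251 = 0.755; P(Y=B, X ∈ {A, C, D}) = 0.070 + 0.045 + 0.067 = 0.182.
P(Y=B | X ∈ {A, C, D}) = 0.182/0.755 = 0.24106.

0.24106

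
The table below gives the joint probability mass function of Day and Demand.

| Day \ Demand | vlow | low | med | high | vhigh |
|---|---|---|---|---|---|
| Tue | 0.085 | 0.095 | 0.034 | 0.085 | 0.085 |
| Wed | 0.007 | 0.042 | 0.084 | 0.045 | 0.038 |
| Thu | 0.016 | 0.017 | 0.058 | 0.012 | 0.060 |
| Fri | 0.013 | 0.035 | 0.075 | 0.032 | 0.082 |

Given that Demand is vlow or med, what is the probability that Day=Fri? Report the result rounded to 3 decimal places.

0.237

P(Demand=vlow) = 0.085 + 0.007 + 0.016 + 0.013 = 0.121.
P(Demand=med) = 0.034 + 0.084 + 0.058 + 0.075 = 0.251.
P(Demand ∈ {vlow, med}) = 0.121 + 0.251 = 0.372; P(Day=Fri, Demand ∈ {vlow, med}) = 0.013 + 0.075 = 0.088.
P(Day=Fri | Demand ∈ {vlow, med}) = 0.088/0.372 = 0.237.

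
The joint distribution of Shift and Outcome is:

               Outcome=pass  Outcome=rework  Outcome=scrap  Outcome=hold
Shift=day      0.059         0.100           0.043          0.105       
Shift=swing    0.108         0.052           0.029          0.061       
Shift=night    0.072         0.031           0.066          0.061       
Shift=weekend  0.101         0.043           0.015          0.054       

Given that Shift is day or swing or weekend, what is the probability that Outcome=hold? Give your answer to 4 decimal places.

P(Shift=day) = 0.059 + 0.100 + 0.043 + 0.105 = 0.307.
P(Shift=swing) = 0.108 + 0.052 + 0.029 + 0.061 = 0.250.
P(Shift=weekend) = 0.101 + 0.043 + 0.015 + 0.054 = 0.213.
P(Shift ∈ {day, swing, weekend}) = 0.307 + 0.250 + 0.213 = 0.770; P(Outcome=hold, Shift ∈ {day, swing, weekend}) = 0.105 + 0.061 + 0.054 = 0.220.
P(Outcome=hold | Shift ∈ {day, swing, weekend}) = 0.220/0.770 = 0.2857.

0.2857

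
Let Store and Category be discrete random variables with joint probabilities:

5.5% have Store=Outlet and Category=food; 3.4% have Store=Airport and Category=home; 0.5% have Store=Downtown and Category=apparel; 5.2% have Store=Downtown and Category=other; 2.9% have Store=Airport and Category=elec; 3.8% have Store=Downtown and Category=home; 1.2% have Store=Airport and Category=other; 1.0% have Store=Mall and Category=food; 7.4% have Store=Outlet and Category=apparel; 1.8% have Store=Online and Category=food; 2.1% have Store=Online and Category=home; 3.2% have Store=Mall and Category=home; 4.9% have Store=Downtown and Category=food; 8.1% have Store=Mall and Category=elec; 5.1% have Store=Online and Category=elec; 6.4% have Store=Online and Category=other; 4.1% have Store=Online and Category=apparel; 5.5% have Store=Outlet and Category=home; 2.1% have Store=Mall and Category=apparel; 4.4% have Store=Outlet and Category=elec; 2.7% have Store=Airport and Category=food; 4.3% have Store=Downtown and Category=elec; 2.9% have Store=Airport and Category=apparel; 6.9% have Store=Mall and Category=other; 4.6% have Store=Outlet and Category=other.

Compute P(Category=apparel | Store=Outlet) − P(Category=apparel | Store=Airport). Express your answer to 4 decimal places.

P(Store=Outlet) = 0.055 + 0.074 + 0.044 + 0.055 + 0.046 = 0.274; P(Category=apparel | Store=Outlet) = 0.074/0.274 = 0.27007.
P(Store=Airport) = 0.027 + 0.029 + 0.029 + 0.034 + 0.012 = 0.131; P(Category=apparel | Store=Airport) = 0.029/0.131 = 0.22137.
Difference = 0.0487.

0.0487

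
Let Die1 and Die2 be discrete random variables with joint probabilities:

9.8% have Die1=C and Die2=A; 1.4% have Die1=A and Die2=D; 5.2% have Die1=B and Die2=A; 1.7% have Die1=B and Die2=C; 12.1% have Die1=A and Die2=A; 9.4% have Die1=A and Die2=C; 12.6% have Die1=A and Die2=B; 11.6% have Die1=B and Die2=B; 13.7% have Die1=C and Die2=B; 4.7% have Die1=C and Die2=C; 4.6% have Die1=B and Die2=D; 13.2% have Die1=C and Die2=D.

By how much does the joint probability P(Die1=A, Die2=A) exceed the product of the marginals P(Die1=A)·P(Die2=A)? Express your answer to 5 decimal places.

0.02480

P(Die1=A) = 0.121 + 0.126 + 0.094 + 0.014 = 0.355.
P(Die2=A) = 0.121 + 0.052 + 0.098 = 0.271.
P(Die1=A, Die2=A) − P(Die1=A)P(Die2=A) = 0.121 − 0.355×0.271 = 0.02480.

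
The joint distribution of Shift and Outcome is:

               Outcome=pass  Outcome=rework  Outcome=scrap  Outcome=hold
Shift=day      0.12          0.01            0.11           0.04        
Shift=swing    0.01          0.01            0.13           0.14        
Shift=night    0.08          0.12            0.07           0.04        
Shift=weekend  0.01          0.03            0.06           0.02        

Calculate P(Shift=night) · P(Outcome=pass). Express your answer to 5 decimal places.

0.06820

P(Shift=night) = 0.08 + 0.12 + 0.07 + 0.04 = 0.31.
P(Outcome=pass) = 0.12 + 0.01 + 0.08 + 0.01 = 0.22.
Product: 0.31 × 0.22 = 0.06820.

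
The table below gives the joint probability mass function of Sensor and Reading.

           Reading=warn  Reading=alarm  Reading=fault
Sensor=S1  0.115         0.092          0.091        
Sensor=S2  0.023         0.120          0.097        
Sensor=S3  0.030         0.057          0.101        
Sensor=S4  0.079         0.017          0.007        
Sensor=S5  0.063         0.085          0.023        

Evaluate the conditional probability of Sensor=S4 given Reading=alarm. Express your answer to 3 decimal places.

0.046

P(Reading=alarm) = 0.092 + 0.120 + 0.057 + 0.017 + 0.085 = 0.371.
P(Sensor=S4 | Reading=alarm) = 0.017/0.371 = 0.046.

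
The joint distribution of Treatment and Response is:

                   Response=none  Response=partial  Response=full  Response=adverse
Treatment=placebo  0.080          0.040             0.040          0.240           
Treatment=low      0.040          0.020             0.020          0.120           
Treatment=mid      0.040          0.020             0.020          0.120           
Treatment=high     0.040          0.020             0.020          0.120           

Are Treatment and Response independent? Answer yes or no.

Every cell satisfies P(Treatment,Response) = P(Treatment)·P(Response). For instance P(Treatment=high) = 0.200, P(Response=adverse) = 0.600, and 0.200×0.600 = 0.120 matches the joint entry. So Treatment and Response are independent.

yes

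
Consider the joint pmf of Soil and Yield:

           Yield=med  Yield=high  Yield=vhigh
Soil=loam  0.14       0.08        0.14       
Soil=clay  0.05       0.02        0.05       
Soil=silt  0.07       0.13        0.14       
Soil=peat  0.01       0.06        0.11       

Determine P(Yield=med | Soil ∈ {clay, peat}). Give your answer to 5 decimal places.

P(Soil=clay) = 0.05 + 0.02 + 0.05 = 0.12.
P(Soil=peat) = 0.01 + 0.06 + 0.11 = 0.18.
P(Soil ∈ {clay, peat}) = 0.12 + 0.18 = 0.30; P(Yield=med, Soil ∈ {clay, peat}) = 0.05 + 0.01 = 0.06.
P(Yield=med | Soil ∈ {clay, peat}) = 0.06/0.30 = 0.20000.

0.20000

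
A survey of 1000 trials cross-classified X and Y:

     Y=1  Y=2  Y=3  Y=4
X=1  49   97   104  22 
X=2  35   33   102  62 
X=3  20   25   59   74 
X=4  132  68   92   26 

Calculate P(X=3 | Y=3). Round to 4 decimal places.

0.1653

Total with Y=3: 104 + 102 + 59 + 92 = 357.
P(X=3 | Y=3) = 59/357 = 0.1653.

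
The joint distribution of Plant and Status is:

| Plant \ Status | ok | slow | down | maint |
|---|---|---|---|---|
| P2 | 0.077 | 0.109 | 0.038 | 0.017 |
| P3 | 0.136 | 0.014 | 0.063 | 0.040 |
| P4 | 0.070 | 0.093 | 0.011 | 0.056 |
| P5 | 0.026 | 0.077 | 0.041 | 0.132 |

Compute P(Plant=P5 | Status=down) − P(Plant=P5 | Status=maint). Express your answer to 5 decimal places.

-0.27080

P(Status=down) = 0.038 + 0.063 + 0.011 + 0.041 = 0.153; P(Plant=P5 | Status=down) = 0.041/0.153 = 0.267974.
P(Status=maint) = 0.017 + 0.040 + 0.056 + 0.132 = 0.245; P(Plant=P5 | Status=maint) = 0.132/0.245 = 0.538776.
Difference = -0.27080.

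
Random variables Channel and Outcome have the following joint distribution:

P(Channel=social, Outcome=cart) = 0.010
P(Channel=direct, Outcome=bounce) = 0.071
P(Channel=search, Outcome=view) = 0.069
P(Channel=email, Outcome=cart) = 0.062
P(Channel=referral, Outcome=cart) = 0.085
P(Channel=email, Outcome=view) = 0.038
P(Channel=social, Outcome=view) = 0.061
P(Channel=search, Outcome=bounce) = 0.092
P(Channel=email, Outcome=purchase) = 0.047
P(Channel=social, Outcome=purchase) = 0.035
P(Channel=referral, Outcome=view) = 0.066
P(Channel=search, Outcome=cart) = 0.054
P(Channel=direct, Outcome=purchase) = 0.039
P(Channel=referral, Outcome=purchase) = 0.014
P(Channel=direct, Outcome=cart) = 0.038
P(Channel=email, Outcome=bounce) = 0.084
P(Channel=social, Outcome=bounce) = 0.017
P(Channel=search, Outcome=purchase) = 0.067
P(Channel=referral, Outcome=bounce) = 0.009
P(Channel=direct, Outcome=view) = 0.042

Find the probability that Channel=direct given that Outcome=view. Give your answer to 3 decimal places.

P(Outcome=view) = 0.038 + 0.069 + 0.061 + 0.042 + 0.066 = 0.276.
P(Channel=direct | Outcome=view) = 0.042/0.276 = 0.152.

0.152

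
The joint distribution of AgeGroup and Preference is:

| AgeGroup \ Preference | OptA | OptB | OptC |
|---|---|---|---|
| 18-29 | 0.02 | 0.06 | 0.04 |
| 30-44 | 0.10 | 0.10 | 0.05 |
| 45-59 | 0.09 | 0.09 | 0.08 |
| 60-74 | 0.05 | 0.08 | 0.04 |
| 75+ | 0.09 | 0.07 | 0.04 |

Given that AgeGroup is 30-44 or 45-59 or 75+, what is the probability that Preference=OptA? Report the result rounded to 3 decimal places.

P(AgeGroup=30-44) = 0.10 + 0.10 + 0.05 = 0.25.
P(AgeGroup=45-59) = 0.09 + 0.09 + 0.08 = 0.26.
P(AgeGroup=75+) = 0.09 + 0.07 + 0.04 = 0.20.
P(AgeGroup ∈ {30-44, 45-59, 75+}) = 0.25 + 0.26 + 0.20 = 0.71; P(Preference=OptA, AgeGroup ∈ {30-44, 45-59, 75+}) = 0.10 + 0.09 + 0.09 = 0.28.
P(Preference=OptA | AgeGroup ∈ {30-44, 45-59, 75+}) = 0.28/0.71 = 0.394.

0.394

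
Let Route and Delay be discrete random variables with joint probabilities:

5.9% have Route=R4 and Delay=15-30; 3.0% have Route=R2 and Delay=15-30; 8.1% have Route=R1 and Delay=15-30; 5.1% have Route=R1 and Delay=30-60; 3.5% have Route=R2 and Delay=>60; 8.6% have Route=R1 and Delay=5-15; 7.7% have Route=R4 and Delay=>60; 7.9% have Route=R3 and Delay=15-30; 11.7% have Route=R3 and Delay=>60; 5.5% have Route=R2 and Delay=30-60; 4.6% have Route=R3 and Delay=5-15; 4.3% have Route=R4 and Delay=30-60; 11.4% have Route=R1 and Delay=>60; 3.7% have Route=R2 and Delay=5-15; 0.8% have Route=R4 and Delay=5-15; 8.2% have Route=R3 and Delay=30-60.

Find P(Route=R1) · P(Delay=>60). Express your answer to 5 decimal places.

P(Route=R1) = 0.086 + 0.081 + 0.051 + 0.114 = 0.332.
P(Delay=>60) = 0.114 + 0.035 + 0.117 + 0.077 = 0.343.
Product: 0.332 × 0.343 = 0.11388.

0.11388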